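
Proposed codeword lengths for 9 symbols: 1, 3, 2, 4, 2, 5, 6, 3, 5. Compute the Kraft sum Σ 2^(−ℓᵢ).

1.390625

With common denominator 2^6 = 64: Σ 2^(−ℓᵢ) = 32/64 + 8/64 + 16/64 + 4/64 + 16/64 + 2/64 + 1/64 + 8/64 + 2/64 = 89/64 = 1.390625.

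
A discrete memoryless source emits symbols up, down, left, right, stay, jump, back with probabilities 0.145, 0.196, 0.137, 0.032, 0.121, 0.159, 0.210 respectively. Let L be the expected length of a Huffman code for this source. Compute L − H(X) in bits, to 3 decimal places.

0.067 bits

Entropy H = −Σ p log₂ p ≈ 2.6799 bits.
Huffman merges: 4/125+121/1000→153/1000; 137/1000+29/200→141/500; 153/1000+159/1000→39/125; 49/250+21/100→203/500; 141/500+39/125→297/500; 203/500+297/500→1. L = 2747/1000 ≈ 2.7470.
L − H = 2.7470 − 2.6799 = 0.067 bits.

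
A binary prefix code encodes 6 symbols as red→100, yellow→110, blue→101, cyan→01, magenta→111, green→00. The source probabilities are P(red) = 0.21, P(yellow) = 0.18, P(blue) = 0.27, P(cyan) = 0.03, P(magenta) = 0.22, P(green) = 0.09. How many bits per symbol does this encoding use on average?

2.88 bits/symbol

L̄ = Σ pᵢ·ℓᵢ = 0.21·3 + 0.18·3 + 0.27·3 + 0.03·2 + 0.22·3 + 0.09·2 = 2.88 bits/symbol.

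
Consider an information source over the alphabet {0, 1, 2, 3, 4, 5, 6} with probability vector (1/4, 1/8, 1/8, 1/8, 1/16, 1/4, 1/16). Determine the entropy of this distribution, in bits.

2.625 bits

Each probability is a power of 1/2, so log₂(1/p) is an integer.
H = Σ p·log₂(1/p) = 1/4·2 + 1/8·3 + 1/8·3 + 1/8·3 + 1/16·4 + 1/4·2 + 1/16·4 = 2.625 bits.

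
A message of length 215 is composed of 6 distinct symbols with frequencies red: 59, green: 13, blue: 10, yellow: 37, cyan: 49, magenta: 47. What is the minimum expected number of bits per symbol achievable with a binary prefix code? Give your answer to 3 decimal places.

Probabilities are the counts divided by 215.
Repeatedly combine the two least-probable nodes; the expected code length is the sum of the merged weights.
merge 2/43 + 13/215 → 23/215
merge 23/215 + 37/215 → 12/43
merge 47/215 + 49/215 → 96/215
merge 59/215 + 12/43 → 119/215
merge 96/215 + 119/215 → 1
L = 23/215 + 12/43 + 96/215 + 119/215 + 1 = 513/215 ≈ 2.386 bits/symbol.

2.386 bits/symbol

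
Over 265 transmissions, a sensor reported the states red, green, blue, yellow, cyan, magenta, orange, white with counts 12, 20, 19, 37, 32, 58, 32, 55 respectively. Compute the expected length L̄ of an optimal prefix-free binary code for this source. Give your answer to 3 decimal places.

2.883 bits/symbol

Probabilities are the counts divided by 265.
Repeatedly combine the two least-probable nodes; the expected code length is the sum of the merged weights.
merge 12/265 + 19/265 → 31/265
merge 4/53 + 31/265 → 51/265
merge 32/265 + 32/265 → 64/265
merge 37/265 + 51/265 → 88/265
merge 11/53 + 58/265 → 113/265
merge 64/265 + 88/265 → 152/265
merge 113/265 + 152/265 → 1
L = 31/265 + 51/265 + 64/265 + 88/265 + 113/265 + 152/265 + 1 = 764/265 ≈ 2.883 bits/symbol.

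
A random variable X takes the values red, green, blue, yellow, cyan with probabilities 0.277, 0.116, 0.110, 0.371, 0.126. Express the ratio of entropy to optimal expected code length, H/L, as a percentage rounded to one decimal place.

Entropy H = −Σ p log₂ p ≈ 2.1311 bits.
Huffman merges: 11/100+29/250→113/500; 63/500+113/500→44/125; 277/1000+44/125→629/1000; 371/1000+629/1000→1. L = 2207/1000 ≈ 2.2070.
Efficiency = H/L = 2.1311/2.2070 = 96.6%.

96.6%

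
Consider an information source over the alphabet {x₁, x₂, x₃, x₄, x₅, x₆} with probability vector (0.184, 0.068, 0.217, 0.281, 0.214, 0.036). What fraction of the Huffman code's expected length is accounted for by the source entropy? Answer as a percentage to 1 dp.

Entropy H = −Σ p log₂ p ≈ 2.3547 bits.
Huffman merges: 9/250+17/250→13/125; 13/125+23/125→36/125; 107/500+217/1000→431/1000; 281/1000+36/125→569/1000; 431/1000+569/1000→1. L = 299/125 ≈ 2.3920.
Efficiency = H/L = 2.3547/2.3920 = 98.4%.

98.4%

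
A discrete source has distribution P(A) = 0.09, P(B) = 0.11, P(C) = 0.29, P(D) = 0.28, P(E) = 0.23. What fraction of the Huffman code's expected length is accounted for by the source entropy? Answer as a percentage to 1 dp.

Entropy H = −Σ p log₂ p ≈ 2.1827 bits.
Huffman merges: 9/100+11/100→1/5; 1/5+23/100→43/100; 7/25+29/100→57/100; 43/100+57/100→1. L = 11/5 ≈ 2.2000.
Efficiency = H/L = 2.1827/2.2000 = 99.2%.

99.2%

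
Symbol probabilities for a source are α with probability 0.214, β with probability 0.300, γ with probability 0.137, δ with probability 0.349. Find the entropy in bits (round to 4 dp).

H = −Σ pᵢ log₂ pᵢ.
−0.214·log₂(0.214) = 0.4760
−0.300·log₂(0.300) = 0.5211
−0.137·log₂(0.137) = 0.3929
−0.349·log₂(0.349) = 0.5300
Sum ≈ 1.9200 → 1.9200 bits.

1.9200 bits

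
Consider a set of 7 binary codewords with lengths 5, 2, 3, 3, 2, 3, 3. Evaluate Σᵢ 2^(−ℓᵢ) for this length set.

1.03125

With common denominator 2^5 = 32: Σ 2^(−ℓᵢ) = 1/32 + 8/32 + 4/32 + 4/32 + 8/32 + 4/32 + 4/32 = 33/32 = 1.03125.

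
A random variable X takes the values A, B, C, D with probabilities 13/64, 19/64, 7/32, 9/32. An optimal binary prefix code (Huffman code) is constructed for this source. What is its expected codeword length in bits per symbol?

2 bits/symbol

Repeatedly combine the two least-probable nodes; the expected code length is the sum of the merged weights.
merge 13/64 + 7/32 → 27/64
merge 9/32 + 19/64 → 37/64
merge 27/64 + 37/64 → 1
L = 27/64 + 37/64 + 1 = 2 bits/symbol.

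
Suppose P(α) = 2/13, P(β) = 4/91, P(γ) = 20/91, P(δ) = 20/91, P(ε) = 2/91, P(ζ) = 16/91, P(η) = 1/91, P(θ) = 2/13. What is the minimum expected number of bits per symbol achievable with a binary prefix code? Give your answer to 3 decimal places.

Repeatedly combine the two least-probable nodes; the expected code length is the sum of the merged weights.
merge 1/91 + 2/91 → 3/91
merge 3/91 + 4/91 → 1/13
merge 1/13 + 2/13 → 3/13
merge 2/13 + 16/91 → 30/91
merge 20/91 + 20/91 → 40/91
merge 3/13 + 30/91 → 51/91
merge 40/91 + 51/91 → 1
L = 3/91 + 1/13 + 3/13 + 30/91 + 40/91 + 51/91 + 1 = 243/91 ≈ 2.670 bits/symbol.

2.670 bits/symbol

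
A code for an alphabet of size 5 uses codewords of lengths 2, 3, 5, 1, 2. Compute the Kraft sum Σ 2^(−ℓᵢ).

With common denominator 2^5 = 32: Σ 2^(−ℓᵢ) = 8/32 + 4/32 + 1/32 + 16/32 + 8/32 = 37/32 = 1.15625.

1.15625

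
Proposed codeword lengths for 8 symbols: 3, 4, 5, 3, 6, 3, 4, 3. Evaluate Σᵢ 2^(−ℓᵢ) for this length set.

With common denominator 2^6 = 64: Σ 2^(−ℓᵢ) = 8/64 + 4/64 + 2/64 + 8/64 + 1/64 + 8/64 + 4/64 + 8/64 = 43/64 = 0.671875.

0.671875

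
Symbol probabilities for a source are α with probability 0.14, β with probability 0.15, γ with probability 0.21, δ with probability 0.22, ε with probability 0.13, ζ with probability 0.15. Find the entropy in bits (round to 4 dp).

H = −Σ pᵢ log₂ pᵢ.
−0.14·log₂(0.14) = 0.3971
−0.15·log₂(0.15) = 0.4105
−0.21·log₂(0.21) = 0.4728
−0.22·log₂(0.22) = 0.4806
−0.13·log₂(0.13) = 0.3826
−0.15·log₂(0.15) = 0.4105
Sum ≈ 2.5542 → 2.5542 bits.

2.5542 bits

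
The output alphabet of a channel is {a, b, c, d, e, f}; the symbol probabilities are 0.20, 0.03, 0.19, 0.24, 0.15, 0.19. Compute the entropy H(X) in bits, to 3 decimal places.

2.431 bits

H = −Σ pᵢ log₂ pᵢ.
−0.20·log₂(0.20) = 0.4644
−0.03·log₂(0.03) = 0.1518
−0.19·log₂(0.19) = 0.4552
−0.24·log₂(0.24) = 0.4941
−0.15·log₂(0.15) = 0.4105
−0.19·log₂(0.19) = 0.4552
Sum ≈ 2.4313 → 2.431 bits.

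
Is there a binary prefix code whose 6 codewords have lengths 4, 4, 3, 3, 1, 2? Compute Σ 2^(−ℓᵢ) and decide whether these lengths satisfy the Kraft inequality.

With common denominator 2^4 = 16: Σ 2^(−ℓᵢ) = 1/16 + 1/16 + 2/16 + 2/16 + 8/16 + 4/16 = 18/16 = 1.125.
Kraft's inequality requires Σ ≤ 1; here Σ = 1.125 > 1, so no such prefix code exists.

1.125; no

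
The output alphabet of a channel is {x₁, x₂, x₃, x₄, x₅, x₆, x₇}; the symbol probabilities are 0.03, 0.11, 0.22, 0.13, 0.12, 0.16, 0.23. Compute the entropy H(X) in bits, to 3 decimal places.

2.643 bits

H = −Σ pᵢ log₂ pᵢ.
−0.03·log₂(0.03) = 0.1518
−0.11·log₂(0.11) = 0.3503
−0.22·log₂(0.22) = 0.4806
−0.13·log₂(0.13) = 0.3826
−0.12·log₂(0.12) = 0.3671
−0.16·log₂(0.16) = 0.4230
−0.23·log₂(0.23) = 0.4877
Sum ≈ 2.6430 → 2.643 bits.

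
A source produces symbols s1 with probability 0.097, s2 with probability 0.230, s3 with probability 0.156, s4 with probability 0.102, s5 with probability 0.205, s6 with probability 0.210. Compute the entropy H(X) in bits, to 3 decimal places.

H = −Σ pᵢ log₂ pᵢ.
−0.097·log₂(0.097) = 0.3265
−0.230·log₂(0.230) = 0.4877
−0.156·log₂(0.156) = 0.4181
−0.102·log₂(0.102) = 0.3359
−0.205·log₂(0.205) = 0.4687
−0.210·log₂(0.210) = 0.4728
Sum ≈ 2.5097 → 2.510 bits.

2.510 bits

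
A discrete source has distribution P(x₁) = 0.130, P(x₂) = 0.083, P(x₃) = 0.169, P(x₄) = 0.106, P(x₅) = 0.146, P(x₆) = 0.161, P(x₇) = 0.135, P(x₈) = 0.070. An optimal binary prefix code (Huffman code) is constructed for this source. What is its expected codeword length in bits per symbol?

2.984 bits/symbol

Repeatedly combine the two least-probable nodes; the expected code length is the sum of the merged weights.
merge 7/100 + 83/1000 → 153/1000
merge 53/500 + 13/100 → 59/250
merge 27/200 + 73/500 → 281/1000
merge 153/1000 + 161/1000 → 157/500
merge 169/1000 + 59/250 → 81/200
merge 281/1000 + 157/500 → 119/200
merge 81/200 + 119/200 → 1
L = 153/1000 + 59/250 + 281/1000 + 157/500 + 81/200 + 119/200 + 1 = 373/125 = 2.984 bits/symbol.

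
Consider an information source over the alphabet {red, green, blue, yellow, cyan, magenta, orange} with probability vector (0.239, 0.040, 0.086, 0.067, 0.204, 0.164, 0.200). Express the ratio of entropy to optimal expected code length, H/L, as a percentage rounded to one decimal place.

98.0%

Entropy H = −Σ p log₂ p ≈ 2.6049 bits.
Huffman merges: 1/25+67/1000→107/1000; 43/500+107/1000→193/1000; 41/250+193/1000→357/1000; 1/5+51/250→101/250; 239/1000+357/1000→149/250; 101/250+149/250→1. L = 2657/1000 ≈ 2.6570.
Efficiency = H/L = 2.6049/2.6570 = 98.0%.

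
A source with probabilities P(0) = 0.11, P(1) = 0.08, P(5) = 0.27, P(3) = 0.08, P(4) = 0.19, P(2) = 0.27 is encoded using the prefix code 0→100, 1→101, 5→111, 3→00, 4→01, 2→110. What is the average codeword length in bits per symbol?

2.73 bits/symbol

L̄ = Σ pᵢ·ℓᵢ = 0.11·3 + 0.08·3 + 0.27·3 + 0.08·2 + 0.19·2 + 0.27·3 = 2.73 bits/symbol.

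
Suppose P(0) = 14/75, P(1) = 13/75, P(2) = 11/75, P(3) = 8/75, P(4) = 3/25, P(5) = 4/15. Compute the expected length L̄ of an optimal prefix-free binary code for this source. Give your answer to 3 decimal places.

2.547 bits/symbol

Repeatedly combine the two least-probable nodes; the expected code length is the sum of the merged weights.
merge 8/75 + 3/25 → 17/75
merge 11/75 + 13/75 → 8/25
merge 14/75 + 17/75 → 31/75
merge 4/15 + 8/25 → 44/75
merge 31/75 + 44/75 → 1
L = 17/75 + 8/25 + 31/75 + 44/75 + 1 = 191/75 ≈ 2.547 bits/symbol.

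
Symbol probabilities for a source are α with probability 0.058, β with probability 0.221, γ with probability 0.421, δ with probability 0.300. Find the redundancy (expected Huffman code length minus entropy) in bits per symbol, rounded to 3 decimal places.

Entropy H = −Σ p log₂ p ≈ 1.7661 bits.
Huffman merges: 29/500+221/1000→279/1000; 279/1000+3/10→579/1000; 421/1000+579/1000→1. L = 929/500 ≈ 1.8580.
L − H = 1.8580 − 1.7661 = 0.092 bits.

0.092 bits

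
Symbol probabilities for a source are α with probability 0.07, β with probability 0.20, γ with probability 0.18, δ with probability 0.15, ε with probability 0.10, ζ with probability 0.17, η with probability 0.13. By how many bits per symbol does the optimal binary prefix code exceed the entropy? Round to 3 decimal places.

Entropy H = −Σ p log₂ p ≈ 2.7382 bits.
Huffman merges: 7/100+1/10→17/100; 13/100+3/20→7/25; 17/100+17/100→17/50; 9/50+1/5→19/50; 7/25+17/50→31/50; 19/50+31/50→1. L = 279/100 ≈ 2.7900.
L − H = 2.7900 − 2.7382 = 0.052 bits.

0.052 bits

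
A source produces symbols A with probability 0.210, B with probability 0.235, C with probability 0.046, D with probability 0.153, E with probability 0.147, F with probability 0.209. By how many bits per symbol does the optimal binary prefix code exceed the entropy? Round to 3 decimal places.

Entropy H = −Σ p log₂ p ≈ 2.4612 bits.
Huffman merges: 23/500+147/1000→193/1000; 153/1000+193/1000→173/500; 209/1000+21/100→419/1000; 47/200+173/500→581/1000; 419/1000+581/1000→1. L = 2539/1000 ≈ 2.5390.
L − H = 2.5390 − 2.4612 = 0.078 bits.

0.078 bits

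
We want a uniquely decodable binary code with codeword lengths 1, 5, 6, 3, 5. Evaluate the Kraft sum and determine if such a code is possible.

With common denominator 2^6 = 64: Σ 2^(−ℓᵢ) = 32/64 + 2/64 + 1/64 + 8/64 + 2/64 = 45/64 = 0.703125.
Kraft's inequality requires Σ ≤ 1; here Σ = 0.703125 ≤ 1, so such a prefix code exists.

0.703125; yes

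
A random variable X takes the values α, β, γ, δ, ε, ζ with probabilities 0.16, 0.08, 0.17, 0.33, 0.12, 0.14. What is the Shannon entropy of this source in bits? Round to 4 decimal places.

2.4411 bits

H = −Σ pᵢ log₂ pᵢ.
−0.16·log₂(0.16) = 0.4230
−0.08·log₂(0.08) = 0.2915
−0.17·log₂(0.17) = 0.4346
−0.33·log₂(0.33) = 0.5278
−0.12·log₂(0.12) = 0.3671
−0.14·log₂(0.14) = 0.3971
Sum ≈ 2.4411 → 2.4411 bits.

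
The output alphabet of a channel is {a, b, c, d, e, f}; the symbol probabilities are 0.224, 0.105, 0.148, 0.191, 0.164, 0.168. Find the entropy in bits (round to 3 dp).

2.549 bits

H = −Σ pᵢ log₂ pᵢ.
−0.224·log₂(0.224) = 0.4835
−0.105·log₂(0.105) = 0.3414
−0.148·log₂(0.148) = 0.4079
−0.191·log₂(0.191) = 0.4562
−0.164·log₂(0.164) = 0.4278
−0.168·log₂(0.168) = 0.4323
Sum ≈ 2.5491 → 2.549 bits.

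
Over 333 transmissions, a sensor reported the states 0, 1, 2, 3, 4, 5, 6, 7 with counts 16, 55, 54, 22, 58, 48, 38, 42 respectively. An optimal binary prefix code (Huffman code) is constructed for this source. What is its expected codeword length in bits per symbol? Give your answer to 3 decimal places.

Probabilities are the counts divided by 333.
Repeatedly combine the two least-probable nodes; the expected code length is the sum of the merged weights.
merge 16/333 + 22/333 → 38/333
merge 38/333 + 38/333 → 76/333
merge 14/111 + 16/111 → 10/37
merge 6/37 + 55/333 → 109/333
merge 58/333 + 76/333 → 134/333
merge 10/37 + 109/333 → 199/333
merge 134/333 + 199/333 → 1
L = 38/333 + 76/333 + 10/37 + 109/333 + 134/333 + 199/333 + 1 = 979/333 ≈ 2.940 bits/symbol.

2.940 bits/symbol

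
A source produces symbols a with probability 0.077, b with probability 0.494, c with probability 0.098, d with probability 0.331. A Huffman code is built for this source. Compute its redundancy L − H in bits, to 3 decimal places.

Entropy H = −Σ p log₂ p ≈ 1.6438 bits.
Huffman merges: 77/1000+49/500→7/40; 7/40+331/1000→253/500; 247/500+253/500→1. L = 1681/1000 ≈ 1.6810.
L − H = 1.6810 − 1.6438 = 0.037 bits.

0.037 bits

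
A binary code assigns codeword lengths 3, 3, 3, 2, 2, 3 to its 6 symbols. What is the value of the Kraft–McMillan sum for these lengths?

With common denominator 2^3 = 8: Σ 2^(−ℓᵢ) = 1/8 + 1/8 + 1/8 + 2/8 + 2/8 + 1/8 = 8/8 = 1.

1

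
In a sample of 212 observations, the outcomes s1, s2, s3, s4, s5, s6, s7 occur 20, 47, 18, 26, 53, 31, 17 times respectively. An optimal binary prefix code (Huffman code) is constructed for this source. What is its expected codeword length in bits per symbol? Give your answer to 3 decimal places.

Probabilities are the counts divided by 212.
Repeatedly combine the two least-probable nodes; the expected code length is the sum of the merged weights.
merge 17/212 + 9/106 → 35/212
merge 5/53 + 13/106 → 23/106
merge 31/212 + 35/212 → 33/106
merge 23/106 + 47/212 → 93/212
merge 1/4 + 33/106 → 119/212
merge 93/212 + 119/212 → 1
L = 35/212 + 23/106 + 33/106 + 93/212 + 119/212 + 1 = 571/212 ≈ 2.693 bits/symbol.

2.693 bits/symbol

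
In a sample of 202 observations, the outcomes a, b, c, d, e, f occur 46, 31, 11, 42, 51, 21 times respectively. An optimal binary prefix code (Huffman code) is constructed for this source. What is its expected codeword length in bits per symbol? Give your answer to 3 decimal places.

2.470 bits/symbol

Probabilities are the counts divided by 202.
Repeatedly combine the two least-probable nodes; the expected code length is the sum of the merged weights.
merge 11/202 + 21/202 → 16/101
merge 31/202 + 16/101 → 63/202
merge 21/101 + 23/101 → 44/101
merge 51/202 + 63/202 → 57/101
merge 44/101 + 57/101 → 1
L = 16/101 + 63/202 + 44/101 + 57/101 + 1 = 499/202 ≈ 2.470 bits/symbol.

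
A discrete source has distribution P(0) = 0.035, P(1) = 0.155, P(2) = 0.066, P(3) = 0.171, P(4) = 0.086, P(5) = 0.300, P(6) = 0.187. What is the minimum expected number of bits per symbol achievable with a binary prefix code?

2.614 bits/symbol

Repeatedly combine the two least-probable nodes; the expected code length is the sum of the merged weights.
merge 7/200 + 33/500 → 101/1000
merge 43/500 + 101/1000 → 187/1000
merge 31/200 + 171/1000 → 163/500
merge 187/1000 + 187/1000 → 187/500
merge 3/10 + 163/500 → 313/500
merge 187/500 + 313/500 → 1
L = 101/1000 + 187/1000 + 163/500 + 187/500 + 313/500 + 1 = 1307/500 = 2.614 bits/symbol.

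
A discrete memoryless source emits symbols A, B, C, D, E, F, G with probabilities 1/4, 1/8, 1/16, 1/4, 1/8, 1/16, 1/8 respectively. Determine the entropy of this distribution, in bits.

Each probability is a power of 1/2, so log₂(1/p) is an integer.
H = Σ p·log₂(1/p) = 1/4·2 + 1/8·3 + 1/16·4 + 1/4·2 + 1/8·3 + 1/16·4 + 1/8·3 = 2.625 bits.

2.625 bits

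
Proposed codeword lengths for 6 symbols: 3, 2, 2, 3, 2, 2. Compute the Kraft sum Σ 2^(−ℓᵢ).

1.25

With common denominator 2^3 = 8: Σ 2^(−ℓᵢ) = 1/8 + 2/8 + 2/8 + 1/8 + 2/8 + 2/8 = 10/8 = 1.25.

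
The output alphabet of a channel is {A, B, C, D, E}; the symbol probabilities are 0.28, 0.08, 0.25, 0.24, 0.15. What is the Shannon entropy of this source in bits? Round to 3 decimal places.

H = −Σ pᵢ log₂ pᵢ.
−0.28·log₂(0.28) = 0.5142
−0.08·log₂(0.08) = 0.2915
−0.25·log₂(0.25) = 0.5000
−0.24·log₂(0.24) = 0.4941
−0.15·log₂(0.15) = 0.4105
Sum ≈ 2.2104 → 2.210 bits.

2.210 bits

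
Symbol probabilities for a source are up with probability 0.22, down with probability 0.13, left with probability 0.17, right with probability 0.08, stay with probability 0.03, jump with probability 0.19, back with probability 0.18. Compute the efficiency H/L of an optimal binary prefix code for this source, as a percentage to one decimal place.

97.8%

Entropy H = −Σ p log₂ p ≈ 2.6416 bits.
Huffman merges: 3/100+2/25→11/100; 11/100+13/100→6/25; 17/100+9/50→7/20; 19/100+11/50→41/100; 6/25+7/20→59/100; 41/100+59/100→1. L = 27/10 ≈ 2.7000.
Efficiency = H/L = 2.6416/2.7000 = 97.8%.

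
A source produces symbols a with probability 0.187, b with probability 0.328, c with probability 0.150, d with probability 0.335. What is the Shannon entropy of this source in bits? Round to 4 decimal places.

H = −Σ pᵢ log₂ pᵢ.
−0.187·log₂(0.187) = 0.4523
−0.328·log₂(0.328) = 0.5275
−0.150·log₂(0.150) = 0.4105
−0.335·log₂(0.335) = 0.5286
Sum ≈ 1.9189 → 1.9189 bits.

1.9189 bits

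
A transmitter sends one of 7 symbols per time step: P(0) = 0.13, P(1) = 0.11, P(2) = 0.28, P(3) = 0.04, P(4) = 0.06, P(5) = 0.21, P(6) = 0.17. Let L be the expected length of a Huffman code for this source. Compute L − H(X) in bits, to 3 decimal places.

Entropy H = −Σ p log₂ p ≈ 2.5838 bits.
Huffman merges: 1/25+3/50→1/10; 1/10+11/100→21/100; 13/100+17/100→3/10; 21/100+21/100→21/50; 7/25+3/10→29/50; 21/50+29/50→1. L = 261/100 ≈ 2.6100.
L − H = 2.6100 − 2.5838 = 0.026 bits.

0.026 bits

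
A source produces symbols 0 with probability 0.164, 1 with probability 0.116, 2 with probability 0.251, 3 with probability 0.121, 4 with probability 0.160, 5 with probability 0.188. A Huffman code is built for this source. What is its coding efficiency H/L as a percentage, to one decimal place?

98.9%

Entropy H = −Σ p log₂ p ≈ 2.5338 bits.
Huffman merges: 29/250+121/1000→237/1000; 4/25+41/250→81/250; 47/250+237/1000→17/40; 251/1000+81/250→23/40; 17/40+23/40→1. L = 2561/1000 ≈ 2.5610.
Efficiency = H/L = 2.5338/2.5610 = 98.9%.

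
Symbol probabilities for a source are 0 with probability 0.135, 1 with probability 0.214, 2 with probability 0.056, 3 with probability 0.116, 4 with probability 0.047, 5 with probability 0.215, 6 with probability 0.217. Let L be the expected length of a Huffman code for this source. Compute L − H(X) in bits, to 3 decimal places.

Entropy H = −Σ p log₂ p ≈ 2.6218 bits.
Huffman merges: 47/1000+7/125→103/1000; 103/1000+29/250→219/1000; 27/200+107/500→349/1000; 43/200+217/1000→54/125; 219/1000+349/1000→71/125; 54/125+71/125→1. L = 2671/1000 ≈ 2.6710.
L − H = 2.6710 − 2.6218 = 0.049 bits.

0.049 bits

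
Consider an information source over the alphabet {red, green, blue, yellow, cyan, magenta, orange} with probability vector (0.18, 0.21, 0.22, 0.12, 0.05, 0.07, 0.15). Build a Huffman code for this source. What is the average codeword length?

2.69 bits/symbol

Repeatedly combine the two least-probable nodes; the expected code length is the sum of the merged weights.
merge 1/20 + 7/100 → 3/25
merge 3/25 + 3/25 → 6/25
merge 3/20 + 9/50 → 33/100
merge 21/100 + 11/50 → 43/100
merge 6/25 + 33/100 → 57/100
merge 43/100 + 57/100 → 1
L = 3/25 + 6/25 + 33/100 + 43/100 + 57/100 + 1 = 269/100 = 2.69 bits/symbol.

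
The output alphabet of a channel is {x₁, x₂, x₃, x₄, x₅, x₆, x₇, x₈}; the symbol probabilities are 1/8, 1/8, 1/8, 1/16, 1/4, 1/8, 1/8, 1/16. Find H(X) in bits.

Each probability is a power of 1/2, so log₂(1/p) is an integer.
H = Σ p·log₂(1/p) = 1/8·3 + 1/8·3 + 1/8·3 + 1/16·4 + 1/4·2 + 1/8·3 + 1/8·3 + 1/16·4 = 2.875 bits.

2.875 bits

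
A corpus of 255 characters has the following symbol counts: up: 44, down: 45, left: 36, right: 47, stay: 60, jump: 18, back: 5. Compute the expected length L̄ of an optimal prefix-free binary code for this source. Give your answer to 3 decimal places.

Probabilities are the counts divided by 255.
Repeatedly combine the two least-probable nodes; the expected code length is the sum of the merged weights.
merge 1/51 + 6/85 → 23/255
merge 23/255 + 12/85 → 59/255
merge 44/255 + 3/17 → 89/255
merge 47/255 + 59/255 → 106/255
merge 4/17 + 89/255 → 149/255
merge 106/255 + 149/255 → 1
L = 23/255 + 59/255 + 89/255 + 106/255 + 149/255 + 1 = 227/85 ≈ 2.671 bits/symbol.

2.671 bits/symbol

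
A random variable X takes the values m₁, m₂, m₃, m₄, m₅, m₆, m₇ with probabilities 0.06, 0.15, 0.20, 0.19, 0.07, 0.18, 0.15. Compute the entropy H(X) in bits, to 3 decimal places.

2.698 bits

H = −Σ pᵢ log₂ pᵢ.
−0.06·log₂(0.06) = 0.2435
−0.15·log₂(0.15) = 0.4105
−0.20·log₂(0.20) = 0.4644
−0.19·log₂(0.19) = 0.4552
−0.07·log₂(0.07) = 0.2686
−0.18·log₂(0.18) = 0.4453
−0.15·log₂(0.15) = 0.4105
Sum ≈ 2.6981 → 2.698 bits.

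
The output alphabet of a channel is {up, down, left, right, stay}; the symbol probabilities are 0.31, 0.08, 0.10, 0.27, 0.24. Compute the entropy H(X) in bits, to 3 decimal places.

2.152 bits

H = −Σ pᵢ log₂ pᵢ.
−0.31·log₂(0.31) = 0.5238
−0.08·log₂(0.08) = 0.2915
−0.10·log₂(0.10) = 0.3322
−0.27·log₂(0.27) = 0.5100
−0.24·log₂(0.24) = 0.4941
Sum ≈ 2.1517 → 2.152 bits.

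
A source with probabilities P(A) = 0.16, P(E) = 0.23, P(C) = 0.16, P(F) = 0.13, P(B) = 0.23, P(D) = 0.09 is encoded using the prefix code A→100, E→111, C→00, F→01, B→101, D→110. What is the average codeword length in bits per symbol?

L̄ = Σ pᵢ·ℓᵢ = 0.16·3 + 0.23·3 + 0.16·2 + 0.13·2 + 0.23·3 + 0.09·3 = 2.71 bits/symbol.

2.71 bits/symbol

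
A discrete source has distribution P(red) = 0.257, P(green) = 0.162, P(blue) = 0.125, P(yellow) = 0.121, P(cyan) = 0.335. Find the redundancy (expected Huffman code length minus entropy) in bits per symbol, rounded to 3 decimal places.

0.045 bits

Entropy H = −Σ p log₂ p ≈ 2.2014 bits.
Huffman merges: 121/1000+1/8→123/500; 81/500+123/500→51/125; 257/1000+67/200→74/125; 51/125+74/125→1. L = 1123/500 ≈ 2.2460.
L − H = 2.2460 − 2.2014 = 0.045 bits.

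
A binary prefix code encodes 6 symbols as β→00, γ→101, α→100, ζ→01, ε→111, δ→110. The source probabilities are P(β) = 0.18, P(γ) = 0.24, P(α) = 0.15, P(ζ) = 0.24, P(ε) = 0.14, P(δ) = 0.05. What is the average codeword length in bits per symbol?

2.58 bits/symbol

L̄ = Σ pᵢ·ℓᵢ = 0.18·2 + 0.24·3 + 0.15·3 + 0.24·2 + 0.14·3 + 0.05·3 = 2.58 bits/symbol.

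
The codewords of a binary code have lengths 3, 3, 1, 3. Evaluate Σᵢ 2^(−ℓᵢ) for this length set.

With common denominator 2^3 = 8: Σ 2^(−ℓᵢ) = 1/8 + 1/8 + 4/8 + 1/8 = 7/8 = 0.875.

0.875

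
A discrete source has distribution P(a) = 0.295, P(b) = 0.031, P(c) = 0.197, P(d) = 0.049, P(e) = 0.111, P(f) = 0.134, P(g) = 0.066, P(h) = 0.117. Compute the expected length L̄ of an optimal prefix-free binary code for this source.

2.734 bits/symbol

Repeatedly combine the two least-probable nodes; the expected code length is the sum of the merged weights.
merge 31/1000 + 49/1000 → 2/25
merge 33/500 + 2/25 → 73/500
merge 111/1000 + 117/1000 → 57/250
merge 67/500 + 73/500 → 7/25
merge 197/1000 + 57/250 → 17/40
merge 7/25 + 59/200 → 23/40
merge 17/40 + 23/40 → 1
L = 2/25 + 73/500 + 57/250 + 7/25 + 17/40 + 23/40 + 1 = 1367/500 = 2.734 bits/symbol.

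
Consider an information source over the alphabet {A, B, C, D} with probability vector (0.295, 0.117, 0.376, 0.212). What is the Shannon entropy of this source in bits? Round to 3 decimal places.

H = −Σ pᵢ log₂ pᵢ.
−0.295·log₂(0.295) = 0.5196
−0.117·log₂(0.117) = 0.3622
−0.376·log₂(0.376) = 0.5306
−0.212·log₂(0.212) = 0.4744
Sum ≈ 1.8868 → 1.887 bits.

1.887 bits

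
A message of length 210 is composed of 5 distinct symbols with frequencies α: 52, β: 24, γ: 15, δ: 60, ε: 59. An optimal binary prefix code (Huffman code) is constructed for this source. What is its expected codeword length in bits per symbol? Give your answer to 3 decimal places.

2.186 bits/symbol

Probabilities are the counts divided by 210.
Repeatedly combine the two least-probable nodes; the expected code length is the sum of the merged weights.
merge 1/14 + 4/35 → 13/70
merge 13/70 + 26/105 → 13/30
merge 59/210 + 2/7 → 17/30
merge 13/30 + 17/30 → 1
L = 13/70 + 13/30 + 17/30 + 1 = 153/70 ≈ 2.186 bits/symbol.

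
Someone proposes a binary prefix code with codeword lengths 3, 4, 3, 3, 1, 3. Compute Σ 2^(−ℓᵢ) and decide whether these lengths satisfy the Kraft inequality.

1.0625; no

With common denominator 2^4 = 16: Σ 2^(−ℓᵢ) = 2/16 + 1/16 + 2/16 + 2/16 + 8/16 + 2/16 = 17/16 = 1.0625.
Kraft's inequality requires Σ ≤ 1; here Σ = 1.0625 > 1, so no such prefix code exists.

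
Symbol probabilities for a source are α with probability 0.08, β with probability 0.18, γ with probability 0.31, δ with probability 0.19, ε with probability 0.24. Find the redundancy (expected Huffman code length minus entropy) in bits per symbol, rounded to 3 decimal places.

Entropy H = −Σ p log₂ p ≈ 2.2100 bits.
Huffman merges: 2/25+9/50→13/50; 19/100+6/25→43/100; 13/50+31/100→57/100; 43/100+57/100→1. L = 113/50 ≈ 2.2600.
L − H = 2.2600 − 2.2100 = 0.050 bits.

0.050 bits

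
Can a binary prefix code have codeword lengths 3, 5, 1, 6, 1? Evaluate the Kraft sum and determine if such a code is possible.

With common denominator 2^6 = 64: Σ 2^(−ℓᵢ) = 8/64 + 2/64 + 32/64 + 1/64 + 32/64 = 75/64 = 1.171875.
Kraft's inequality requires Σ ≤ 1; here Σ = 1.171875 > 1, so no such prefix code exists.

1.171875; no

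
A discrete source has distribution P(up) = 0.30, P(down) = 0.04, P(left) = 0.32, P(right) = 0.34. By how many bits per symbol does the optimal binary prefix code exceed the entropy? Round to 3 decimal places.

Entropy H = −Σ p log₂ p ≈ 1.7621 bits.
Huffman merges: 1/25+3/10→17/50; 8/25+17/50→33/50; 17/50+33/50→1. L = 2 ≈ 2.0000.
L − H = 2.0000 − 1.7621 = 0.238 bits.

0.238 bits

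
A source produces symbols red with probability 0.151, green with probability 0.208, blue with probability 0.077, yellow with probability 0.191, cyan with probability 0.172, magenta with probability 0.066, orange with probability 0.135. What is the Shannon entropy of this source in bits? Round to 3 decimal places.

2.710 bits

H = −Σ pᵢ log₂ pᵢ.
−0.151·log₂(0.151) = 0.4118
−0.208·log₂(0.208) = 0.4712
−0.077·log₂(0.077) = 0.2848
−0.191·log₂(0.191) = 0.4562
−0.172·log₂(0.172) = 0.4368
−0.066·log₂(0.066) = 0.2588
−0.135·log₂(0.135) = 0.3900
Sum ≈ 2.7096 → 2.710 bits.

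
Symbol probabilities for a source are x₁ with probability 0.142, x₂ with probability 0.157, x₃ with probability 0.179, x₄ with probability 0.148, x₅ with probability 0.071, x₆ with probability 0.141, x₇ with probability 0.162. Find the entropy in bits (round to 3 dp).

H = −Σ pᵢ log₂ pᵢ.
−0.142·log₂(0.142) = 0.3999
−0.157·log₂(0.157) = 0.4194
−0.179·log₂(0.179) = 0.4443
−0.148·log₂(0.148) = 0.4079
−0.071·log₂(0.071) = 0.2709
−0.141·log₂(0.141) = 0.3985
−0.162·log₂(0.162) = 0.4254
Sum ≈ 2.7663 → 2.766 bits.

2.766 bits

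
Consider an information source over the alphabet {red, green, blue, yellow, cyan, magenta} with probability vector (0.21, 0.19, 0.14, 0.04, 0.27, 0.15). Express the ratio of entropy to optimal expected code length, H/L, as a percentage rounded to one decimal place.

96.9%

Entropy H = −Σ p log₂ p ≈ 2.4315 bits.
Huffman merges: 1/25+7/50→9/50; 3/20+9/50→33/100; 19/100+21/100→2/5; 27/100+33/100→3/5; 2/5+3/5→1. L = 251/100 ≈ 2.5100.
Efficiency = H/L = 2.4315/2.5100 = 96.9%.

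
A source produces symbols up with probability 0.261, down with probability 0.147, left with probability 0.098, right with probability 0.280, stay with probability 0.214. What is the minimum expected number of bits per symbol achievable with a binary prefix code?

Repeatedly combine the two least-probable nodes; the expected code length is the sum of the merged weights.
merge 49/500 + 147/1000 → 49/200
merge 107/500 + 49/200 → 459/1000
merge 261/1000 + 7/25 → 541/1000
merge 459/1000 + 541/1000 → 1
L = 49/200 + 459/1000 + 541/1000 + 1 = 449/200 = 2.245 bits/symbol.

2.245 bits/symbol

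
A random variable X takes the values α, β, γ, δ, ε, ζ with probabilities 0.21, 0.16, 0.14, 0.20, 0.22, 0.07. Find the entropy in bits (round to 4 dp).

2.5065 bits

H = −Σ pᵢ log₂ pᵢ.
−0.21·log₂(0.21) = 0.4728
−0.16·log₂(0.16) = 0.4230
−0.14·log₂(0.14) = 0.3971
−0.20·log₂(0.20) = 0.4644
−0.22·log₂(0.22) = 0.4806
−0.07·log₂(0.07) = 0.2686
Sum ≈ 2.5065 → 2.5065 bits.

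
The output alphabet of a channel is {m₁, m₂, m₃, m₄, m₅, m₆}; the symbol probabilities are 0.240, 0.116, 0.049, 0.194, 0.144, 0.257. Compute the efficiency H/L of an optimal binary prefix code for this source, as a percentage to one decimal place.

Entropy H = −Σ p log₂ p ≈ 2.4332 bits.
Huffman merges: 49/1000+29/250→33/200; 18/125+33/200→309/1000; 97/500+6/25→217/500; 257/1000+309/1000→283/500; 217/500+283/500→1. L = 1237/500 ≈ 2.4740.
Efficiency = H/L = 2.4332/2.4740 = 98.4%.

98.4%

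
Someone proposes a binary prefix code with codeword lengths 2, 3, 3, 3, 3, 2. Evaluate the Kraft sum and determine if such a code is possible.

1; yes

With common denominator 2^3 = 8: Σ 2^(−ℓᵢ) = 2/8 + 1/8 + 1/8 + 1/8 + 1/8 + 2/8 = 8/8 = 1.
Kraft's inequality requires Σ ≤ 1; here Σ = 1 ≤ 1, so such a prefix code exists.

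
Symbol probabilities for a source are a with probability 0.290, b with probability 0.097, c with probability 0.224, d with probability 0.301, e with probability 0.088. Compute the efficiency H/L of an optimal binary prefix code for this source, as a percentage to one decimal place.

Entropy H = −Σ p log₂ p ≈ 2.1578 bits.
Huffman merges: 11/125+97/1000→37/200; 37/200+28/125→409/1000; 29/100+301/1000→591/1000; 409/1000+591/1000→1. L = 437/200 ≈ 2.1850.
Efficiency = H/L = 2.1578/2.1850 = 98.8%.

98.8%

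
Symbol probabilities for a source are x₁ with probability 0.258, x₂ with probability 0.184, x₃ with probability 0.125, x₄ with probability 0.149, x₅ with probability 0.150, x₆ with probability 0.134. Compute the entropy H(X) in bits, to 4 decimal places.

H = −Σ pᵢ log₂ pᵢ.
−0.258·log₂(0.258) = 0.5043
−0.184·log₂(0.184) = 0.4494
−0.125·log₂(0.125) = 0.3750
−0.149·log₂(0.149) = 0.4092
−0.150·log₂(0.150) = 0.4105
−0.134·log₂(0.134) = 0.3886
Sum ≈ 2.5370 → 2.5370 bits.

2.5370 bits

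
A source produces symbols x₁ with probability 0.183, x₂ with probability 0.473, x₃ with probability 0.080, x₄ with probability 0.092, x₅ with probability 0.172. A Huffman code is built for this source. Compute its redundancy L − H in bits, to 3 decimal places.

Entropy H = −Σ p log₂ p ≈ 2.0042 bits.
Huffman merges: 2/25+23/250→43/250; 43/250+43/250→43/125; 183/1000+43/125→527/1000; 473/1000+527/1000→1. L = 2043/1000 ≈ 2.0430.
L − H = 2.0430 − 2.0042 = 0.039 bits.

0.039 bits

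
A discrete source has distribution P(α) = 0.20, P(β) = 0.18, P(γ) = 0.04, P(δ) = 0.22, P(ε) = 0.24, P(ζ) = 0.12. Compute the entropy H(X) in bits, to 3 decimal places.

2.437 bits

H = −Σ pᵢ log₂ pᵢ.
−0.20·log₂(0.20) = 0.4644
−0.18·log₂(0.18) = 0.4453
−0.04·log₂(0.04) = 0.1858
−0.22·log₂(0.22) = 0.4806
−0.24·log₂(0.24) = 0.4941
−0.12·log₂(0.12) = 0.3671
Sum ≈ 2.4372 → 2.437 bits.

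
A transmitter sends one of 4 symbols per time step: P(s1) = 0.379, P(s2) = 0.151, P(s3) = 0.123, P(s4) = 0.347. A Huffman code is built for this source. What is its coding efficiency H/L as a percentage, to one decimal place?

97.3%

Entropy H = −Σ p log₂ p ≈ 1.8441 bits.
Huffman merges: 123/1000+151/1000→137/500; 137/500+347/1000→621/1000; 379/1000+621/1000→1. L = 379/200 ≈ 1.8950.
Efficiency = H/L = 1.8441/1.8950 = 97.3%.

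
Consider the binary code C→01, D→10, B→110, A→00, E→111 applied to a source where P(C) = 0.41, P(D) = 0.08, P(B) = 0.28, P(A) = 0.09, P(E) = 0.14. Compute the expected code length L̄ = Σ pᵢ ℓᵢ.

L̄ = Σ pᵢ·ℓᵢ = 0.41·2 + 0.08·2 + 0.28·3 + 0.09·2 + 0.14·3 = 2.42 bits/symbol.

2.42 bits/symbol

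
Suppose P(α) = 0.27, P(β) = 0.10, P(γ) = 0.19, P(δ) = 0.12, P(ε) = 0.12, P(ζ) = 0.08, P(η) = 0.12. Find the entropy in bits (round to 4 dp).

H = −Σ pᵢ log₂ pᵢ.
−0.27·log₂(0.27) = 0.5100
−0.10·log₂(0.10) = 0.3322
−0.19·log₂(0.19) = 0.4552
−0.12·log₂(0.12) = 0.3671
−0.12·log₂(0.12) = 0.3671
−0.08·log₂(0.08) = 0.2915
−0.12·log₂(0.12) = 0.3671
Sum ≈ 2.6902 → 2.6902 bits.

2.6902 bits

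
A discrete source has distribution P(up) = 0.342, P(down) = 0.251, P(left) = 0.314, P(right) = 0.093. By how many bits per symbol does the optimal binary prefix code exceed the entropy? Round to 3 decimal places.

Entropy H = −Σ p log₂ p ≈ 1.8734 bits.
Huffman merges: 93/1000+251/1000→43/125; 157/500+171/500→82/125; 43/125+82/125→1. L = 2 ≈ 2.0000.
L − H = 2.0000 − 1.8734 = 0.127 bits.

0.127 bits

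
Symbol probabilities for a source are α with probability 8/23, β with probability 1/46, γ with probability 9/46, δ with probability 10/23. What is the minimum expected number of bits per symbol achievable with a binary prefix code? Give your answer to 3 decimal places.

1.783 bits/symbol

Repeatedly combine the two least-probable nodes; the expected code length is the sum of the merged weights.
merge 1/46 + 9/46 → 5/23
merge 5/23 + 8/23 → 13/23
merge 10/23 + 13/23 → 1
L = 5/23 + 13/23 + 1 = 41/23 ≈ 1.783 bits/symbol.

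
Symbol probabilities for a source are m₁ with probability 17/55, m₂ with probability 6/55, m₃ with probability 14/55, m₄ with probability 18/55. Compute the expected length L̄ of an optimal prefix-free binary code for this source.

2 bits/symbol

Repeatedly combine the two least-probable nodes; the expected code length is the sum of the merged weights.
merge 6/55 + 14/55 → 4/11
merge 17/55 + 18/55 → 7/11
merge 4/11 + 7/11 → 1
L = 4/11 + 7/11 + 1 = 2 bits/symbol.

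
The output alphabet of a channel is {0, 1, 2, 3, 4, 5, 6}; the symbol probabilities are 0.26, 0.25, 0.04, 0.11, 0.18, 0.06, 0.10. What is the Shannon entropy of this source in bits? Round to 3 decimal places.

H = −Σ pᵢ log₂ pᵢ.
−0.26·log₂(0.26) = 0.5053
−0.25·log₂(0.25) = 0.5000
−0.04·log₂(0.04) = 0.1858
−0.11·log₂(0.11) = 0.3503
−0.18·log₂(0.18) = 0.4453
−0.06·log₂(0.06) = 0.2435
−0.10·log₂(0.10) = 0.3322
Sum ≈ 2.5624 → 2.562 bits.

2.562 bits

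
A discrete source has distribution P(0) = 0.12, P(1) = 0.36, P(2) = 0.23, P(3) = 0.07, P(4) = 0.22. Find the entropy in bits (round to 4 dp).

H = −Σ pᵢ log₂ pᵢ.
−0.12·log₂(0.12) = 0.3671
−0.36·log₂(0.36) = 0.5306
−0.23·log₂(0.23) = 0.4877
−0.07·log₂(0.07) = 0.2686
−0.22·log₂(0.22) = 0.4806
Sum ≈ 2.1345 → 2.1345 bits.

2.1345 bits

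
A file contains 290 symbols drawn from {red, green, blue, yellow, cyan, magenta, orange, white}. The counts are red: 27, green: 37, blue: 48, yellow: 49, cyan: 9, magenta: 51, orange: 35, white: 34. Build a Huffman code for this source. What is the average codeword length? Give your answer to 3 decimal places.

Probabilities are the counts divided by 290.
Repeatedly combine the two least-probable nodes; the expected code length is the sum of the merged weights.
merge 9/290 + 27/290 → 18/145
merge 17/145 + 7/58 → 69/290
merge 18/145 + 37/290 → 73/290
merge 24/145 + 49/290 → 97/290
merge 51/290 + 69/290 → 12/29
merge 73/290 + 97/290 → 17/29
merge 12/29 + 17/29 → 1
L = 18/145 + 69/290 + 73/290 + 97/290 + 12/29 + 17/29 + 1 = 171/58 ≈ 2.948 bits/symbol.

2.948 bits/symbol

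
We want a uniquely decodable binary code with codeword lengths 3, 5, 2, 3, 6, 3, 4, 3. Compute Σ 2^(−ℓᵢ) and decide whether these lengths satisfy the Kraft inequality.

0.859375; yes

With common denominator 2^6 = 64: Σ 2^(−ℓᵢ) = 8/64 + 2/64 + 16/64 + 8/64 + 1/64 + 8/64 + 4/64 + 8/64 = 55/64 = 0.859375.
Kraft's inequality requires Σ ≤ 1; here Σ = 0.859375 ≤ 1, so such a prefix code exists.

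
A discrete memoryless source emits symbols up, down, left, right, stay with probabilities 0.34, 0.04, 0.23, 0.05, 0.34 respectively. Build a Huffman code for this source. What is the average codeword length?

2.07 bits/symbol

Repeatedly combine the two least-probable nodes; the expected code length is the sum of the merged weights.
merge 1/25 + 1/20 → 9/100
merge 9/100 + 23/100 → 8/25
merge 8/25 + 17/50 → 33/50
merge 17/50 + 33/50 → 1
L = 9/100 + 8/25 + 33/50 + 1 = 207/100 = 2.07 bits/symbol.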